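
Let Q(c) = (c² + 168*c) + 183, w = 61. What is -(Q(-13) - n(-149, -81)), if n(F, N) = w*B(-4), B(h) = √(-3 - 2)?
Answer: 1832 + 61*I*√5 ≈ 1832.0 + 136.4*I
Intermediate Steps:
B(h) = I*√5 (B(h) = √(-5) = I*√5)
n(F, N) = 61*I*√5 (n(F, N) = 61*(I*√5) = 61*I*√5)
Q(c) = 183 + c² + 168*c
-(Q(-13) - n(-149, -81)) = -((183 + (-13)² + 168*(-13)) - 61*I*√5) = -((183 + 169 - 2184) - 61*I*√5) = -(-1832 - 61*I*√5) = 1832 + 61*I*√5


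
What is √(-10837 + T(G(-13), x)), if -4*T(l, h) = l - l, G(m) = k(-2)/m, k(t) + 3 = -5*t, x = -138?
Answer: I*√10837 ≈ 104.1*I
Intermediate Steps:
k(t) = -3 - 5*t
G(m) = 7/m (G(m) = (-3 - 5*(-2))/m = (-3 + 10)/m = 7/m)
T(l, h) = 0 (T(l, h) = -(l - l)/4 = -¼*0 = 0)
√(-10837 + T(G(-13), x)) = √(-10837 + 0) = √(-10837) = I*√10837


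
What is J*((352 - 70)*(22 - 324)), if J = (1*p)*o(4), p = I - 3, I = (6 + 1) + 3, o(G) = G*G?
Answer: -9538368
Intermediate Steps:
o(G) = G²
I = 10 (I = 7 + 3 = 10)
p = 7 (p = 10 - 3 = 7)
J = 112 (J = (1*7)*4² = 7*16 = 112)
J*((352 - 70)*(22 - 324)) = 112*((352 - 70)*(22 - 324)) = 112*(282*(-302)) = 112*(-85164) = -9538368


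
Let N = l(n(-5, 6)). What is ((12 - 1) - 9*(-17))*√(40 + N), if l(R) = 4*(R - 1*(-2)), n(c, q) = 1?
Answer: 328*√13 ≈ 1182.6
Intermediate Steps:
l(R) = 8 + 4*R (l(R) = 4*(R + 2) = 4*(2 + R) = 8 + 4*R)
N = 12 (N = 8 + 4*1 = 8 + 4 = 12)
((12 - 1) - 9*(-17))*√(40 + N) = ((12 - 1) - 9*(-17))*√(40 + 12) = (11 + 153)*√52 = 164*(2*√13) = 328*√13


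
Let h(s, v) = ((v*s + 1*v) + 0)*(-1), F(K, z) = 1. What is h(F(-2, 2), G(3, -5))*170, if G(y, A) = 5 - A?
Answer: -3400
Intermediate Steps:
h(s, v) = -v - s*v (h(s, v) = ((s*v + v) + 0)*(-1) = ((v + s*v) + 0)*(-1) = (v + s*v)*(-1) = -v - s*v)
h(F(-2, 2), G(3, -5))*170 = -(5 - 1*(-5))*(1 + 1)*170 = -1*(5 + 5)*2*170 = -1*10*2*170 = -20*170 = -3400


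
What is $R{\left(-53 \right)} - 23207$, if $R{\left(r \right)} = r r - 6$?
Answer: $-20404$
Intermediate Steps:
$R{\left(r \right)} = -6 + r^{2}$ ($R{\left(r \right)} = r^{2} - 6 = -6 + r^{2}$)
$R{\left(-53 \right)} - 23207 = \left(-6 + \left(-53\right)^{2}\right) - 23207 = \left(-6 + 2809\right) - 23207 = 2803 - 23207 = -20404$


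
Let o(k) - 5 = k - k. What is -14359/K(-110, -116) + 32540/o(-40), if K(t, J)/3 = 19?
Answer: 356597/57 ≈ 6256.1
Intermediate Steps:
K(t, J) = 57 (K(t, J) = 3*19 = 57)
o(k) = 5 (o(k) = 5 + (k - k) = 5 + 0 = 5)
-14359/K(-110, -116) + 32540/o(-40) = -14359/57 + 32540/5 = -14359*1/57 + 32540*(⅕) = -14359/57 + 6508 = 356597/57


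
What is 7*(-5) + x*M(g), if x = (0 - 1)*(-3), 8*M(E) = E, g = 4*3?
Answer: -61/2 ≈ -30.500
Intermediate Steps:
g = 12
M(E) = E/8
x = 3 (x = -1*(-3) = 3)
7*(-5) + x*M(g) = 7*(-5) + 3*((⅛)*12) = -35 + 3*(3/2) = -35 + 9/2 = -61/2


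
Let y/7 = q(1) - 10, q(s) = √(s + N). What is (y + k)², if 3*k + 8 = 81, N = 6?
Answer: 21856/9 - 1918*√7/3 ≈ 736.93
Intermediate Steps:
k = 73/3 (k = -8/3 + (⅓)*81 = -8/3 + 27 = 73/3 ≈ 24.333)
q(s) = √(6 + s) (q(s) = √(s + 6) = √(6 + s))
y = -70 + 7*√7 (y = 7*(√(6 + 1) - 10) = 7*(√7 - 10) = 7*(-10 + √7) = -70 + 7*√7 ≈ -51.480)
(y + k)² = ((-70 + 7*√7) + 73/3)² = (-137/3 + 7*√7)²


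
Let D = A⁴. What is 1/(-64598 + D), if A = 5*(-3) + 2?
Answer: -1/36037 ≈ -2.7749e-5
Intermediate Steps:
A = -13 (A = -15 + 2 = -13)
D = 28561 (D = (-13)⁴ = 28561)
1/(-64598 + D) = 1/(-64598 + 28561) = 1/(-36037) = -1/36037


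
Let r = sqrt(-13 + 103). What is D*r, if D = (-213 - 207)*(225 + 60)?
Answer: -359100*sqrt(10) ≈ -1.1356e+6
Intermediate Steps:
r = 3*sqrt(10) (r = sqrt(90) = 3*sqrt(10) ≈ 9.4868)
D = -119700 (D = -420*285 = -119700)
D*r = -359100*sqrt(10)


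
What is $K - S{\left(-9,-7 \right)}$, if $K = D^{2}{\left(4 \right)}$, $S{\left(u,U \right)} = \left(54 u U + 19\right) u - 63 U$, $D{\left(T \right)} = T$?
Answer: $30364$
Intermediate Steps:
$S{\left(u,U \right)} = - 63 U + u \left(19 + 54 U u\right)$ ($S{\left(u,U \right)} = \left(54 U u + 19\right) u - 63 U = \left(19 + 54 U u\right) u - 63 U = u \left(19 + 54 U u\right) - 63 U = - 63 U + u \left(19 + 54 U u\right)$)
$K = 16$ ($K = 4^{2} = 16$)
$K - S{\left(-9,-7 \right)} = 16 - \left(\left(-63\right) \left(-7\right) + 19 \left(-9\right) + 54 \left(-7\right) \left(-9\right)^{2}\right) = 16 - \left(441 - 171 + 54 \left(-7\right) 81\right) = 16 - \left(441 - 171 - 30618\right) = 16 - -30348 = 16 + 30348 = 30364$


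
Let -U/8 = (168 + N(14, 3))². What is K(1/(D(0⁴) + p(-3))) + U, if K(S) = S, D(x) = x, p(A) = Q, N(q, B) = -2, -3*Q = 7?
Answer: -1543139/7 ≈ -2.2045e+5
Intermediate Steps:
Q = -7/3 (Q = -⅓*7 = -7/3 ≈ -2.3333)
p(A) = -7/3
U = -220448 (U = -8*(168 - 2)² = -8*166² = -8*27556 = -220448)
K(1/(D(0⁴) + p(-3))) + U = 1/(0⁴ - 7/3) - 220448 = 1/(0 - 7/3) - 220448 = 1/(-7/3) - 220448 = -3/7 - 220448 = -1543139/7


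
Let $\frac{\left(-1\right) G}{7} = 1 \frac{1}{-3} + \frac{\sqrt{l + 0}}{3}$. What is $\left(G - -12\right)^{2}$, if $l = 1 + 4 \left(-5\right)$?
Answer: $102 - \frac{602 i \sqrt{19}}{9} \approx 102.0 - 291.56 i$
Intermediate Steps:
$l = -19$ ($l = 1 - 20 = -19$)
$G = \frac{7}{3} - \frac{7 i \sqrt{19}}{3}$ ($G = - 7 \left(1 \frac{1}{-3} + \frac{\sqrt{-19 + 0}}{3}\right) = - 7 \left(1 \left(- \frac{1}{3}\right) + \sqrt{-19} \cdot \frac{1}{3}\right) = - 7 \left(- \frac{1}{3} + i \sqrt{19} \cdot \frac{1}{3}\right) = - 7 \left(- \frac{1}{3} + \frac{i \sqrt{19}}{3}\right) = \frac{7}{3} - \frac{7 i \sqrt{19}}{3} \approx 2.3333 - 10.171 i$)
$\left(G - -12\right)^{2} = \left(\left(\frac{7}{3} - \frac{7 i \sqrt{19}}{3}\right) - -12\right)^{2} = \left(\left(\frac{7}{3} - \frac{7 i \sqrt{19}}{3}\right) + 12\right)^{2} = \left(\frac{43}{3} - \frac{7 i \sqrt{19}}{3}\right)^{2}$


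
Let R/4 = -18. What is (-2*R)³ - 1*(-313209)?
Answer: 3299193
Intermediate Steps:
R = -72 (R = 4*(-18) = -72)
(-2*R)³ - 1*(-313209) = (-2*(-72))³ - 1*(-313209) = 144³ + 313209 = 2985984 + 313209 = 3299193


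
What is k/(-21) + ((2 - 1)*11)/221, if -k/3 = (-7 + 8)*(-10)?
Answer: -2133/1547 ≈ -1.3788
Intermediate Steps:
k = 30 (k = -3*(-7 + 8)*(-10) = -3*(-10) = 30)
k/(-21) + ((2 - 1)*11)/221 = 30/(-21) + ((2 - 1)*11)/221 = 30*(-1/21) + (1*11)*(1/221) = -10/7 + 11*(1/221) = -10/7 + 11/221 = -2133/1547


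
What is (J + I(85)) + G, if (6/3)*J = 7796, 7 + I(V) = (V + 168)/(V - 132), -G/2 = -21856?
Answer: 2237088/47 ≈ 47598.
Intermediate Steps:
G = 43712 (G = -2*(-21856) = 43712)
I(V) = -7 + (168 + V)/(-132 + V) (I(V) = -7 + (V + 168)/(V - 132) = -7 + (168 + V)/(-132 + V))
J = 3898 (J = (½)*7796 = 3898)
(J + I(85)) + G = (3898 + 6*(182 - 1*85)/(-132 + 85)) + 43712 = (3898 + 6*(182 - 85)/(-47)) + 43712 = (3898 + 6*(-1/47)*97) + 43712 = (3898 - 582/47) + 43712 = 182624/47 + 43712 = 2237088/47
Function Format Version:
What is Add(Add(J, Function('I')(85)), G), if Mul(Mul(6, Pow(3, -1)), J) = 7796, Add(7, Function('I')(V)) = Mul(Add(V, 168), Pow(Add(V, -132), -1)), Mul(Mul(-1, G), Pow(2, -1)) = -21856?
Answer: Rational(2237088, 47) ≈ 47598.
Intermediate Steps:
G = 43712 (G = Mul(-2, -21856) = 43712)
Function('I')(V) = Add(-7, Mul(Pow(Add(-132, V), -1), Add(168, V))) (Function('I')(V) = Add(-7, Mul(Add(V, 168), Pow(Add(V, -132), -1))) = Add(-7, Mul(Add(168, V), Pow(Add(-132, V), -1))) = Add(-7, Mul(Pow(Add(-132, V), -1), Add(168, V))))
J = 3898 (J = Mul(Rational(1, 2), 7796) = 3898)
Add(Add(J, Function('I')(85)), G) = Add(Add(3898, Mul(6, Pow(Add(-132, 85), -1), Add(182, Mul(-1, 85)))), 43712) = Add(Add(3898, Mul(6, Pow(-47, -1), Add(182, -85))), 43712) = Add(Add(3898, Mul(6, Rational(-1, 47), 97)), 43712) = Add(Add(3898, Rational(-582, 47)), 43712) = Add(Rational(182624, 47), 43712) = Rational(2237088, 47)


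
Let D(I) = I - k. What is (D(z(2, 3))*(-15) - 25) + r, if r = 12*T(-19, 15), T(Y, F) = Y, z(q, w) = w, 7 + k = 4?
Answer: -343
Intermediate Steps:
k = -3 (k = -7 + 4 = -3)
D(I) = 3 + I (D(I) = I - 1*(-3) = I + 3 = 3 + I)
r = -228 (r = 12*(-19) = -228)
(D(z(2, 3))*(-15) - 25) + r = ((3 + 3)*(-15) - 25) - 228 = (6*(-15) - 25) - 228 = (-90 - 25) - 228 = -115 - 228 = -343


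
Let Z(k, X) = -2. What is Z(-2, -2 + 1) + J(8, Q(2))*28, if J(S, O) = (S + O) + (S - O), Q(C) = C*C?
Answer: 446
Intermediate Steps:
Q(C) = C²
J(S, O) = 2*S (J(S, O) = (O + S) + (S - O) = 2*S)
Z(-2, -2 + 1) + J(8, Q(2))*28 = -2 + (2*8)*28 = -2 + 16*28 = -2 + 448 = 446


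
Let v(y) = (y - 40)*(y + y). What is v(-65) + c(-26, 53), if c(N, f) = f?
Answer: 13703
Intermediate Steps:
v(y) = 2*y*(-40 + y) (v(y) = (-40 + y)*(2*y) = 2*y*(-40 + y))
v(-65) + c(-26, 53) = 2*(-65)*(-40 - 65) + 53 = 2*(-65)*(-105) + 53 = 13650 + 53 = 13703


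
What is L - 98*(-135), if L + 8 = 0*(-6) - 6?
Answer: 13216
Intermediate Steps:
L = -14 (L = -8 + (0*(-6) - 6) = -8 + (0 - 6) = -8 - 6 = -14)
L - 98*(-135) = -14 - 98*(-135) = -14 + 13230 = 13216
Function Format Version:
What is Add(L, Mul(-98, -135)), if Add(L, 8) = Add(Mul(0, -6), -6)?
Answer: 13216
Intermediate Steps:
L = -14 (L = Add(-8, Add(Mul(0, -6), -6)) = Add(-8, Add(0, -6)) = Add(-8, -6) = -14)
Add(L, Mul(-98, -135)) = Add(-14, Mul(-98, -135)) = Add(-14, 13230) = 13216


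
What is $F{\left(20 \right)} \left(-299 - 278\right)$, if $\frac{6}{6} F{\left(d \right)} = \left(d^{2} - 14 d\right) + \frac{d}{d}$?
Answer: $-69817$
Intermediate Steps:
$F{\left(d \right)} = 1 + d^{2} - 14 d$ ($F{\left(d \right)} = \left(d^{2} - 14 d\right) + \frac{d}{d} = \left(d^{2} - 14 d\right) + 1 = 1 + d^{2} - 14 d$)
$F{\left(20 \right)} \left(-299 - 278\right) = \left(1 + 20^{2} - 280\right) \left(-299 - 278\right) = \left(1 + 400 - 280\right) \left(-577\right) = 121 \left(-577\right) = -69817$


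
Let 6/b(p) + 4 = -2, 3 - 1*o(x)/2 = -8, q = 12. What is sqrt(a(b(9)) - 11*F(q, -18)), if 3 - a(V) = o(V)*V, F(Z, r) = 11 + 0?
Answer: 4*I*sqrt(6) ≈ 9.798*I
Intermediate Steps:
o(x) = 22 (o(x) = 6 - 2*(-8) = 6 + 16 = 22)
F(Z, r) = 11
b(p) = -1 (b(p) = 6/(-4 - 2) = 6/(-6) = 6*(-1/6) = -1)
a(V) = 3 - 22*V
sqrt(a(b(9)) - 11*F(q, -18)) = sqrt((3 - 22*(-1)) - 11*11) = sqrt((3 + 22) - 121) = sqrt(25 - 121) = sqrt(-96) = 4*I*sqrt(6)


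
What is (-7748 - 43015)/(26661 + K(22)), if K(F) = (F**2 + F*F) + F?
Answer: -16921/9217 ≈ -1.8358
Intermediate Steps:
K(F) = F + 2*F**2 (K(F) = (F**2 + F**2) + F = 2*F**2 + F = F + 2*F**2)
(-7748 - 43015)/(26661 + K(22)) = (-7748 - 43015)/(26661 + 22*(1 + 2*22)) = -50763/(26661 + 22*(1 + 44)) = -50763/(26661 + 22*45) = -50763/(26661 + 990) = -50763/27651 = -50763*1/27651 = -16921/9217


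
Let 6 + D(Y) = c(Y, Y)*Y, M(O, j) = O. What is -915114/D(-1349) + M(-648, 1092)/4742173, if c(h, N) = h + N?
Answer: -2170993680465/8629796941054 ≈ -0.25157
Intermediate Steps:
c(h, N) = N + h
D(Y) = -6 + 2*Y**2 (D(Y) = -6 + (Y + Y)*Y = -6 + (2*Y)*Y = -6 + 2*Y**2)
-915114/D(-1349) + M(-648, 1092)/4742173 = -915114/(-6 + 2*(-1349)**2) - 648/4742173 = -915114/(-6 + 2*1819801) - 648*1/4742173 = -915114/(-6 + 3639602) - 648/4742173 = -915114/3639596 - 648/4742173 = -915114*1/3639596 - 648/4742173 = -457557/1819798 - 648/4742173 = -2170993680465/8629796941054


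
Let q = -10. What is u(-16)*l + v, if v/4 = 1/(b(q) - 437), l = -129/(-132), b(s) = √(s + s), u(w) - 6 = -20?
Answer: -57526145/4201758 - 8*I*√5/190989 ≈ -13.691 - 9.3663e-5*I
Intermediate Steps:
u(w) = -14 (u(w) = 6 - 20 = -14)
b(s) = √2*√s (b(s) = √(2*s) = √2*√s)
l = 43/44 (l = -129*(-1/132) = 43/44 ≈ 0.97727)
v = 4/(-437 + 2*I*√5) (v = 4/(√2*√(-10) - 437) = 4/(√2*(I*√10) - 437) = 4/(2*I*√5 - 437) = 4/(-437 + 2*I*√5) ≈ -0.0091524 - 9.3663e-5*I)
u(-16)*l + v = -14*43/44 + (-1748/190989 - 8*I*√5/190989) = -301/22 + (-1748/190989 - 8*I*√5/190989) = -57526145/4201758 - 8*I*√5/190989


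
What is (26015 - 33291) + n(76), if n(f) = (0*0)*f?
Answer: -7276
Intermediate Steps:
n(f) = 0 (n(f) = 0*f = 0)
(26015 - 33291) + n(76) = (26015 - 33291) + 0 = -7276 + 0 = -7276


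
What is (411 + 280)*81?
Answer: 55971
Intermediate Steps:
(411 + 280)*81 = 691*81 = 55971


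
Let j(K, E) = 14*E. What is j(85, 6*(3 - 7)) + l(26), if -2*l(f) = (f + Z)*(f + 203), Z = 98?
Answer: -14534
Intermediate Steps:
l(f) = -(98 + f)*(203 + f)/2 (l(f) = -(f + 98)*(f + 203)/2 = -(98 + f)*(203 + f)/2)
j(85, 6*(3 - 7)) + l(26) = 14*(6*(3 - 7)) + (-9947 - 301/2*26 - ½*26²) = 14*(6*(-4)) + (-9947 - 3913 - ½*676) = 14*(-24) + (-9947 - 3913 - 338) = -336 - 14198 = -14534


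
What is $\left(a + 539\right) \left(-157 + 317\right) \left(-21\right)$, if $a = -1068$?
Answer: $1777440$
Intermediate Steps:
$\left(a + 539\right) \left(-157 + 317\right) \left(-21\right) = \left(-1068 + 539\right) \left(-157 + 317\right) \left(-21\right) = \left(-529\right) 160 \left(-21\right) = \left(-84640\right) \left(-21\right) = 1777440$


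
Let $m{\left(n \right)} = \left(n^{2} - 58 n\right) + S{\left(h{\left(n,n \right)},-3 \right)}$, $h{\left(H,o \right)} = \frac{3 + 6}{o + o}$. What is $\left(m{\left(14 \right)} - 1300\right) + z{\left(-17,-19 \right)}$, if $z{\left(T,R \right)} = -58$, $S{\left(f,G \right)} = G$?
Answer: $-1977$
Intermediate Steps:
$h{\left(H,o \right)} = \frac{9}{2 o}$
$m{\left(n \right)} = -3 + n^{2} - 58 n$ ($m{\left(n \right)} = \left(n^{2} - 58 n\right) - 3 = -3 + n^{2} - 58 n$)
$\left(m{\left(14 \right)} - 1300\right) + z{\left(-17,-19 \right)} = \left(\left(-3 + 14^{2} - 812\right) - 1300\right) - 58 = \left(\left(-3 + 196 - 812\right) - 1300\right) - 58 = \left(-619 - 1300\right) - 58 = -1919 - 58 = -1977$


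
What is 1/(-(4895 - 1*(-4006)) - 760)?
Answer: -1/9661 ≈ -0.00010351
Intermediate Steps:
1/(-(4895 - 1*(-4006)) - 760) = 1/(-(4895 + 4006) - 760) = 1/(-1*8901 - 760) = 1/(-8901 - 760) = 1/(-9661) = -1/9661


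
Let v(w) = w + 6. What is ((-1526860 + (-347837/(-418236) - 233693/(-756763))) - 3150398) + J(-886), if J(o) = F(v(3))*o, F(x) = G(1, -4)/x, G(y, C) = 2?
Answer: -634474276289116561/135645227172 ≈ -4.6775e+6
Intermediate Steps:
v(w) = 6 + w
F(x) = 2/x
J(o) = 2*o/9 (J(o) = (2/(6 + 3))*o = (2/9)*o = (2*(1/9))*o = 2*o/9)
((-1526860 + (-347837/(-418236) - 233693/(-756763))) - 3150398) + J(-886) = ((-1526860 + (-347837/(-418236) - 233693/(-756763))) - 3150398) + (2/9)*(-886) = ((-1526860 + (-347837*(-1/418236) - 233693*(-1/756763))) - 3150398) - 1772/9 = ((-1526860 + (49691/59748 + 233693/756763)) - 3150398) - 1772/9 = ((-1526860 + 51566999597/45215075724) - 3150398) - 1772/9 = (-69037038952947043/45215075724 - 3150398) - 1772/9 = -211482523083685195/45215075724 - 1772/9 = -634474276289116561/135645227172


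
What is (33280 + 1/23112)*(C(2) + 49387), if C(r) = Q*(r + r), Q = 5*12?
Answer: 38171468624347/23112 ≈ 1.6516e+9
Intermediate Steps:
Q = 60
C(r) = 120*r (C(r) = 60*(r + r) = 60*(2*r) = 120*r)
(33280 + 1/23112)*(C(2) + 49387) = (33280 + 1/23112)*(120*2 + 49387) = (33280 + 1/23112)*(240 + 49387) = (769167361/23112)*49627 = 38171468624347/23112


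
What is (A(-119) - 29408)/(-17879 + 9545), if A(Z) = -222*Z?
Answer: 1495/4167 ≈ 0.35877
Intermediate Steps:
(A(-119) - 29408)/(-17879 + 9545) = (-222*(-119) - 29408)/(-17879 + 9545) = (26418 - 29408)/(-8334) = -2990*(-1/8334) = 1495/4167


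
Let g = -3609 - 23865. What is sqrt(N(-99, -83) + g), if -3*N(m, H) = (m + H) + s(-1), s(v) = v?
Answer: I*sqrt(27413) ≈ 165.57*I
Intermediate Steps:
g = -27474
N(m, H) = 1/3 - H/3 - m/3 (N(m, H) = -((m + H) - 1)/3 = -((H + m) - 1)/3 = -(-1 + H + m)/3 = 1/3 - H/3 - m/3)
sqrt(N(-99, -83) + g) = sqrt((1/3 - 1/3*(-83) - 1/3*(-99)) - 27474) = sqrt((1/3 + 83/3 + 33) - 27474) = sqrt(61 - 27474) = sqrt(-27413) = I*sqrt(27413)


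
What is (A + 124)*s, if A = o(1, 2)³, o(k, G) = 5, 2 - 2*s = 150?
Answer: -18426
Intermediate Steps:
s = -74 (s = 1 - ½*150 = 1 - 75 = -74)
A = 125 (A = 5³ = 125)
(A + 124)*s = (125 + 124)*(-74) = 249*(-74) = -18426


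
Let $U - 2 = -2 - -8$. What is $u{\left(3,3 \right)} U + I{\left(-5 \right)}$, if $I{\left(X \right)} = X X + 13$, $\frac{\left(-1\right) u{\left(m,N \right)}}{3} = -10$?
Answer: $278$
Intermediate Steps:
$u{\left(m,N \right)} = 30$ ($u{\left(m,N \right)} = \left(-3\right) \left(-10\right) = 30$)
$U = 8$ ($U = 2 - -6 = 2 + \left(-2 + 8\right) = 2 + 6 = 8$)
$I{\left(X \right)} = 13 + X^{2}$ ($I{\left(X \right)} = X^{2} + 13 = 13 + X^{2}$)
$u{\left(3,3 \right)} U + I{\left(-5 \right)} = 30 \cdot 8 + \left(13 + \left(-5\right)^{2}\right) = 240 + \left(13 + 25\right) = 240 + 38 = 278$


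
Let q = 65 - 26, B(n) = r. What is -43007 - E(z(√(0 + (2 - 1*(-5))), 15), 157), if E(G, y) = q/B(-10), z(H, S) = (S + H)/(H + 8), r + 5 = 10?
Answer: -215074/5 ≈ -43015.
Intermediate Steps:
r = 5 (r = -5 + 10 = 5)
B(n) = 5
z(H, S) = (H + S)/(8 + H)
q = 39
E(G, y) = 39/5
-43007 - E(z(√(0 + (2 - 1*(-5))), 15), 157) = -43007 - 1*39/5 = -43007 - 39/5 = -215074/5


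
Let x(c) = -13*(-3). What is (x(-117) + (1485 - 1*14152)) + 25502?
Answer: 12874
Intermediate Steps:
x(c) = 39
(x(-117) + (1485 - 1*14152)) + 25502 = (39 + (1485 - 1*14152)) + 25502 = (39 + (1485 - 14152)) + 25502 = (39 - 12667) + 25502 = -12628 + 25502 = 12874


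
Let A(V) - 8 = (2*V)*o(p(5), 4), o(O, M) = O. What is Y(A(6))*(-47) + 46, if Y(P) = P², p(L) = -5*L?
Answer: -4007362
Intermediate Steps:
A(V) = 8 - 50*V (A(V) = 8 + (2*V)*(-5*5) = 8 + (2*V)*(-25) = 8 - 50*V)
Y(A(6))*(-47) + 46 = (8 - 50*6)²*(-47) + 46 = (8 - 300)²*(-47) + 46 = (-292)²*(-47) + 46 = 85264*(-47) + 46 = -4007408 + 46 = -4007362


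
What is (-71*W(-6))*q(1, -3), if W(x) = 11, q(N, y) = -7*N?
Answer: 5467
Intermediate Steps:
(-71*W(-6))*q(1, -3) = (-71*11)*(-7*1) = -781*(-7) = 5467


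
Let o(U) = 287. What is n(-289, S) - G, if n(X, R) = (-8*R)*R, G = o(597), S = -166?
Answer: -220735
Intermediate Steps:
G = 287
n(X, R) = -8*R²
n(-289, S) - G = -8*(-166)² - 1*287 = -8*27556 - 287 = -220448 - 287 = -220735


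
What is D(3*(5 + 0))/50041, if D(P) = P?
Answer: 15/50041 ≈ 0.00029975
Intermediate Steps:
D(3*(5 + 0))/50041 = (3*(5 + 0))/50041 = (3*5)*(1/50041) = 15*(1/50041) = 15/50041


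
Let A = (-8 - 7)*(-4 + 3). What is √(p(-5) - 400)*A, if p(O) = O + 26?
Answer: 15*I*√379 ≈ 292.02*I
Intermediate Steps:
p(O) = 26 + O
A = 15 (A = -15*(-1) = 15)
√(p(-5) - 400)*A = √((26 - 5) - 400)*15 = √(21 - 400)*15 = √(-379)*15 = (I*√379)*15 = 15*I*√379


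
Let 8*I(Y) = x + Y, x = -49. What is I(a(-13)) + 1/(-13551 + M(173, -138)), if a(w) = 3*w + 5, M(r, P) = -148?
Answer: -1137025/109592 ≈ -10.375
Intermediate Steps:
a(w) = 5 + 3*w
I(Y) = -49/8 + Y/8 (I(Y) = (-49 + Y)/8 = -49/8 + Y/8)
I(a(-13)) + 1/(-13551 + M(173, -138)) = (-49/8 + (5 + 3*(-13))/8) + 1/(-13551 - 148) = (-49/8 + (5 - 39)/8) + 1/(-13699) = (-49/8 + (⅛)*(-34)) - 1/13699 = (-49/8 - 17/4) - 1/13699 = -83/8 - 1/13699 = -1137025/109592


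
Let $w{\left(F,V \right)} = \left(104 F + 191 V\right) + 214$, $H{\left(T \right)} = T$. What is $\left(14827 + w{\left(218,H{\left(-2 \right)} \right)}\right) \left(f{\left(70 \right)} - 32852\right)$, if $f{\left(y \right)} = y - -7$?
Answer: $-1223523525$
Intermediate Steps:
$f{\left(y \right)} = 7 + y$ ($f{\left(y \right)} = y + 7 = 7 + y$)
$w{\left(F,V \right)} = 214 + 104 F + 191 V$
$\left(14827 + w{\left(218,H{\left(-2 \right)} \right)}\right) \left(f{\left(70 \right)} - 32852\right) = \left(14827 + \left(214 + 104 \cdot 218 + 191 \left(-2\right)\right)\right) \left(\left(7 + 70\right) - 32852\right) = \left(14827 + \left(214 + 22672 - 382\right)\right) \left(77 - 32852\right) = \left(14827 + 22504\right) \left(77 - 32852\right) = 37331 \left(-32775\right) = -1223523525$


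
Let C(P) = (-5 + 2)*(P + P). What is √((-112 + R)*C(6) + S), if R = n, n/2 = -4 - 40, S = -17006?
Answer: I*√9806 ≈ 99.025*I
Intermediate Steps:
n = -88 (n = 2*(-4 - 40) = 2*(-44) = -88)
R = -88
C(P) = -6*P
√((-112 + R)*C(6) + S) = √((-112 - 88)*(-6*6) - 17006) = √(-200*(-36) - 17006) = √(7200 - 17006) = √(-9806) = I*√9806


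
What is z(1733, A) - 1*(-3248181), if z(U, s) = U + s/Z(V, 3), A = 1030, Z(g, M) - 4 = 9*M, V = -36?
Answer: 100748364/31 ≈ 3.2499e+6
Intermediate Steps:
Z(g, M) = 4 + 9*M
z(U, s) = U + s/31 (z(U, s) = U + s/(4 + 9*3) = U + s/(4 + 27) = U + s/31)
z(1733, A) - 1*(-3248181) = (1733 + (1/31)*1030) - 1*(-3248181) = (1733 + 1030/31) + 3248181 = 54753/31 + 3248181 = 100748364/31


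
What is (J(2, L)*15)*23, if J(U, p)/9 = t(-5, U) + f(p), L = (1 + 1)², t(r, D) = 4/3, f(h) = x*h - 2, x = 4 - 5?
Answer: -14490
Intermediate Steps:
x = -1
f(h) = -2 - h (f(h) = -h - 2 = -2 - h)
t(r, D) = 4/3 (t(r, D) = 4*(⅓) = 4/3)
L = 4 (L = 2² = 4)
J(U, p) = -6 - 9*p (J(U, p) = 9*(4/3 + (-2 - p)) = 9*(-⅔ - p) = -6 - 9*p)
(J(2, L)*15)*23 = ((-6 - 9*4)*15)*23 = ((-6 - 36)*15)*23 = -42*15*23 = -630*23 = -14490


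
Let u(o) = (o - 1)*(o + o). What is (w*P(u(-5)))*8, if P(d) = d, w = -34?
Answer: -16320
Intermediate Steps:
u(o) = 2*o*(-1 + o) (u(o) = (-1 + o)*(2*o) = 2*o*(-1 + o))
(w*P(u(-5)))*8 = -68*(-5)*(-1 - 5)*8 = -68*(-5)*(-6)*8 = -34*60*8 = -2040*8 = -16320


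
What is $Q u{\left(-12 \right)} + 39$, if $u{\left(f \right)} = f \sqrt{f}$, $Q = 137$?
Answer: $39 - 3288 i \sqrt{3} \approx 39.0 - 5695.0 i$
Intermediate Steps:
$u{\left(f \right)} = f^{\frac{3}{2}}$
$Q u{\left(-12 \right)} + 39 = 137 \left(-12\right)^{\frac{3}{2}} + 39 = 137 \left(- 24 i \sqrt{3}\right) + 39 = - 3288 i \sqrt{3} + 39 = 39 - 3288 i \sqrt{3}$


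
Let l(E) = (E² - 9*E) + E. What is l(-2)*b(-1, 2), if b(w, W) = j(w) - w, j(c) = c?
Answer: 0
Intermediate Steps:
l(E) = E² - 8*E
b(w, W) = 0 (b(w, W) = w - w = 0)
l(-2)*b(-1, 2) = -2*(-8 - 2)*0 = -2*(-10)*0 = 20*0 = 0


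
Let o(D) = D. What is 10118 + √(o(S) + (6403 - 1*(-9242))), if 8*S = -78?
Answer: 10118 + 3*√6949/2 ≈ 10243.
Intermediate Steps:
S = -39/4 (S = (⅛)*(-78) = -39/4 ≈ -9.7500)
10118 + √(o(S) + (6403 - 1*(-9242))) = 10118 + √(-39/4 + (6403 - 1*(-9242))) = 10118 + √(-39/4 + (6403 + 9242)) = 10118 + √(-39/4 + 15645) = 10118 + √(62541/4) = 10118 + 3*√6949/2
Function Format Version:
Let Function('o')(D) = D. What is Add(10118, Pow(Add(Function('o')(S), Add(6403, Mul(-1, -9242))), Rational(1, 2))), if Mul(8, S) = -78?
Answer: Add(10118, Mul(Rational(3, 2), Pow(6949, Rational(1, 2)))) ≈ 10243.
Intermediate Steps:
S = Rational(-39, 4) (S = Mul(Rational(1, 8), -78) = Rational(-39, 4) ≈ -9.7500)
Add(10118, Pow(Add(Function('o')(S), Add(6403, Mul(-1, -9242))), Rational(1, 2))) = Add(10118, Pow(Add(Rational(-39, 4), Add(6403, Mul(-1, -9242))), Rational(1, 2))) = Add(10118, Pow(Add(Rational(-39, 4), Add(6403, 9242)), Rational(1, 2))) = Add(10118, Pow(Add(Rational(-39, 4), 15645), Rational(1, 2))) = Add(10118, Pow(Rational(62541, 4), Rational(1, 2))) = Add(10118, Mul(Rational(3, 2), Pow(6949, Rational(1, 2))))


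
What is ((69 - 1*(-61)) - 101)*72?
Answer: 2088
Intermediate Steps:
((69 - 1*(-61)) - 101)*72 = ((69 + 61) - 101)*72 = (130 - 101)*72 = 29*72 = 2088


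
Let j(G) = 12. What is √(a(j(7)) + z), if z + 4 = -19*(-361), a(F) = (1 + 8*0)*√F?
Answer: √(6855 + 2*√3) ≈ 82.816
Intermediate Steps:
a(F) = √F (a(F) = (1 + 0)*√F = 1*√F = √F)
z = 6855 (z = -4 - 19*(-361) = -4 + 6859 = 6855)
√(a(j(7)) + z) = √(√12 + 6855) = √(2*√3 + 6855) = √(6855 + 2*√3)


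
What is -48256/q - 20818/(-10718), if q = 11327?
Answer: -140701161/60701393 ≈ -2.3179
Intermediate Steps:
-48256/q - 20818/(-10718) = -48256/11327 - 20818/(-10718) = -48256*1/11327 - 20818*(-1/10718) = -48256/11327 + 10409/5359 = -140701161/60701393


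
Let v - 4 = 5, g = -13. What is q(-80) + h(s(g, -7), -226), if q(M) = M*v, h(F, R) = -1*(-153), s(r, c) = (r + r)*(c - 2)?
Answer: -567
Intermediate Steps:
v = 9 (v = 4 + 5 = 9)
s(r, c) = 2*r*(-2 + c) (s(r, c) = (2*r)*(-2 + c) = 2*r*(-2 + c))
h(F, R) = 153
q(M) = 9*M (q(M) = M*9 = 9*M)
q(-80) + h(s(g, -7), -226) = 9*(-80) + 153 = -720 + 153 = -567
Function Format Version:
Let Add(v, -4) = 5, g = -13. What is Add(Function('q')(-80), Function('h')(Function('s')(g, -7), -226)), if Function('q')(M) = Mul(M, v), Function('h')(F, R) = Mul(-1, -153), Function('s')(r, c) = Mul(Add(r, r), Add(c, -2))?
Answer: -567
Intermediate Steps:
v = 9 (v = Add(4, 5) = 9)
Function('s')(r, c) = Mul(2, r, Add(-2, c)) (Function('s')(r, c) = Mul(Mul(2, r), Add(-2, c)) = Mul(2, r, Add(-2, c)))
Function('h')(F, R) = 153
Function('q')(M) = Mul(9, M) (Function('q')(M) = Mul(M, 9) = Mul(9, M))
Add(Function('q')(-80), Function('h')(Function('s')(g, -7), -226)) = Add(Mul(9, -80), 153) = Add(-720, 153) = -567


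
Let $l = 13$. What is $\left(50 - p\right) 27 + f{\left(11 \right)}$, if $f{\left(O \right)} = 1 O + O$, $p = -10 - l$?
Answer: $1993$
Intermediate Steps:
$p = -23$ ($p = -10 - 13 = -23$)
$f{\left(O \right)} = 2 O$ ($f{\left(O \right)} = O + O = 2 O$)
$\left(50 - p\right) 27 + f{\left(11 \right)} = \left(50 - -23\right) 27 + 2 \cdot 11 = \left(50 + 23\right) 27 + 22 = 73 \cdot 27 + 22 = 1971 + 22 = 1993$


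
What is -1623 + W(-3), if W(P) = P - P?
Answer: -1623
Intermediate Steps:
W(P) = 0
-1623 + W(-3) = -1623 + 0 = -1623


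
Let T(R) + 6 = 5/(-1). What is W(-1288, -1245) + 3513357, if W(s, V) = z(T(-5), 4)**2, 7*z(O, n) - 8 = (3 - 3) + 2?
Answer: 172154593/49 ≈ 3.5134e+6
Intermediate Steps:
T(R) = -11 (T(R) = -6 + 5/(-1) = -6 + 5*(-1) = -6 - 5 = -11)
z(O, n) = 10/7 (z(O, n) = 8/7 + ((3 - 3) + 2)/7 = 8/7 + (0 + 2)/7 = 8/7 + (1/7)*2 = 8/7 + 2/7 = 10/7)
W(s, V) = 100/49 (W(s, V) = (10/7)**2 = 100/49)
W(-1288, -1245) + 3513357 = 100/49 + 3513357 = 172154593/49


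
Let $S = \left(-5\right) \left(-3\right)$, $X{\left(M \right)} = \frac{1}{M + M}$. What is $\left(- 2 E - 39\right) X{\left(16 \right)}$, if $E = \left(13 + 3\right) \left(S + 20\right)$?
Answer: $- \frac{1159}{32} \approx -36.219$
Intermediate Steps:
$X{\left(M \right)} = \frac{1}{2 M}$
$S = 15$
$E = 560$ ($E = \left(13 + 3\right) \left(15 + 20\right) = 16 \cdot 35 = 560$)
$\left(- 2 E - 39\right) X{\left(16 \right)} = \left(\left(-2\right) 560 - 39\right) \frac{1}{2 \cdot 16} = \left(-1120 - 39\right) \frac{1}{2} \cdot \frac{1}{16} = \left(-1159\right) \frac{1}{32} = - \frac{1159}{32}$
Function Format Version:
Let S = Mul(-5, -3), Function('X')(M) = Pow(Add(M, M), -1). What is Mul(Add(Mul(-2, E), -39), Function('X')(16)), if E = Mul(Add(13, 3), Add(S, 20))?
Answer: Rational(-1159, 32) ≈ -36.219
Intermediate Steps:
Function('X')(M) = Mul(Rational(1, 2), Pow(M, -1)) (Function('X')(M) = Pow(Mul(2, M), -1) = Mul(Rational(1, 2), Pow(M, -1)))
S = 15
E = 560 (E = Mul(Add(13, 3), Add(15, 20)) = Mul(16, 35) = 560)
Mul(Add(Mul(-2, E), -39), Function('X')(16)) = Mul(Add(Mul(-2, 560), -39), Mul(Rational(1, 2), Pow(16, -1))) = Mul(Add(-1120, -39), Mul(Rational(1, 2), Rational(1, 16))) = Mul(-1159, Rational(1, 32)) = Rational(-1159, 32)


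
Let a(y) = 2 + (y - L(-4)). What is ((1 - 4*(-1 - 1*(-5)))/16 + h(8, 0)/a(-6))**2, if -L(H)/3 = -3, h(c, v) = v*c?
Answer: 225/256 ≈ 0.87891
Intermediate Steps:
h(c, v) = c*v
L(H) = 9 (L(H) = -3*(-3) = 9)
a(y) = -7 + y (a(y) = 2 + (y - 1*9) = 2 + (y - 9) = 2 + (-9 + y) = -7 + y)
((1 - 4*(-1 - 1*(-5)))/16 + h(8, 0)/a(-6))**2 = ((1 - 4*(-1 - 1*(-5)))/16 + (8*0)/(-7 - 6))**2 = ((1 - 4*(-1 + 5))*(1/16) + 0/(-13))**2 = ((1 - 4*4)*(1/16) + 0*(-1/13))**2 = ((1 - 16)*(1/16) + 0)**2 = (-15*1/16 + 0)**2 = (-15/16 + 0)**2 = (-15/16)**2 = 225/256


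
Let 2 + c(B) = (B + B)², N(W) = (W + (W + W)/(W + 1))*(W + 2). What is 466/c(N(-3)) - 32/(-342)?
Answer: -39827/171 ≈ -232.91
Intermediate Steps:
N(W) = (2 + W)*(W + 2*W/(1 + W)) (N(W) = (W + (2*W)/(1 + W))*(2 + W) = (W + 2*W/(1 + W))*(2 + W) = (2 + W)*(W + 2*W/(1 + W)))
c(B) = -2 + 4*B² (c(B) = -2 + (B + B)² = -2 + (2*B)² = -2 + 4*B²)
466/c(N(-3)) - 32/(-342) = 466/(-2 + 4*(-3*(6 + (-3)² + 5*(-3))/(1 - 3))²) - 32/(-342) = 466/(-2 + 4*(-3*(6 + 9 - 15)/(-2))²) - 32*(-1/342) = 466/(-2 + 4*(-3*(-½)*0)²) + 16/171 = 466/(-2 + 4*0²) + 16/171 = 466/(-2 + 4*0) + 16/171 = 466/(-2 + 0) + 16/171 = 466/(-2) + 16/171 = 466*(-½) + 16/171 = -233 + 16/171 = -39827/171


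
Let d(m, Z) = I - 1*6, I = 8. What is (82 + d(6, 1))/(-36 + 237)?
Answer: 28/67 ≈ 0.41791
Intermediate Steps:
d(m, Z) = 2 (d(m, Z) = 8 - 1*6 = 8 - 6 = 2)
(82 + d(6, 1))/(-36 + 237) = (82 + 2)/(-36 + 237) = 84/201 = 84*(1/201) = 28/67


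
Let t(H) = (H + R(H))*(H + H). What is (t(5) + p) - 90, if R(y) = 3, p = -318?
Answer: -328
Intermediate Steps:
t(H) = 2*H*(3 + H) (t(H) = (H + 3)*(H + H) = (3 + H)*(2*H) = 2*H*(3 + H))
(t(5) + p) - 90 = (2*5*(3 + 5) - 318) - 90 = (2*5*8 - 318) - 90 = (80 - 318) - 90 = -238 - 90 = -328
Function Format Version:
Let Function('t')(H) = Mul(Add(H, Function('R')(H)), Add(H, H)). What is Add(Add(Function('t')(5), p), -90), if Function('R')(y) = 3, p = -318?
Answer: -328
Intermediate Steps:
Function('t')(H) = Mul(2, H, Add(3, H)) (Function('t')(H) = Mul(Add(H, 3), Add(H, H)) = Mul(Add(3, H), Mul(2, H)) = Mul(2, H, Add(3, H)))
Add(Add(Function('t')(5), p), -90) = Add(Add(Mul(2, 5, Add(3, 5)), -318), -90) = Add(Add(Mul(2, 5, 8), -318), -90) = Add(Add(80, -318), -90) = Add(-238, -90) = -328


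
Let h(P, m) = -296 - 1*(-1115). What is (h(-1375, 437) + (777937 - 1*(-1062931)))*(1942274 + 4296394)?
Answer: 11489673752916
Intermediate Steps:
h(P, m) = 819 (h(P, m) = -296 + 1115 = 819)
(h(-1375, 437) + (777937 - 1*(-1062931)))*(1942274 + 4296394) = (819 + (777937 - 1*(-1062931)))*(1942274 + 4296394) = (819 + (777937 + 1062931))*6238668 = (819 + 1840868)*6238668 = 1841687*6238668 = 11489673752916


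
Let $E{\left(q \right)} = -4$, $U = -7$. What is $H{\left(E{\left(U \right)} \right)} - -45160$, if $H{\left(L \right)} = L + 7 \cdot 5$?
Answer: $45191$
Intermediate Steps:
$H{\left(L \right)} = 35 + L$ ($H{\left(L \right)} = L + 35 = 35 + L$)
$H{\left(E{\left(U \right)} \right)} - -45160 = \left(35 - 4\right) - -45160 = 31 + 45160 = 45191$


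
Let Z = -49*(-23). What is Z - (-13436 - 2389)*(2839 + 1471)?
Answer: 68206877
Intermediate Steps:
Z = 1127
Z - (-13436 - 2389)*(2839 + 1471) = 1127 - (-13436 - 2389)*(2839 + 1471) = 1127 - (-15825)*4310 = 1127 - 1*(-68205750) = 1127 + 68205750 = 68206877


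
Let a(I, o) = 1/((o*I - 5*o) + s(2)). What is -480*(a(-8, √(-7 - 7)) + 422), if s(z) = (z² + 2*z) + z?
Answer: -83252960/411 - 1040*I*√14/411 ≈ -2.0256e+5 - 9.4679*I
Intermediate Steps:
s(z) = z² + 3*z
a(I, o) = 1/(10 - 5*o + I*o) (a(I, o) = 1/((o*I - 5*o) + 2*(3 + 2)) = 1/((I*o - 5*o) + 2*5) = 1/((-5*o + I*o) + 10) = 1/(10 - 5*o + I*o))
-480*(a(-8, √(-7 - 7)) + 422) = -480*(1/(10 - 5*√(-7 - 7) - 8*√(-7 - 7)) + 422) = -480*(1/(10 - 5*I*√14 - 8*I*√14) + 422) = -480*(1/(10 - 13*I*√14) + 422) = -480*(422 + 1/(10 - 13*I*√14)) = -202560 - 480/(10 - 13*I*√14)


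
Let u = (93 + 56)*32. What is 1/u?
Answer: 1/4768 ≈ 0.00020973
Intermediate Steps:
u = 4768 (u = 149*32 = 4768)
1/u = 1/4768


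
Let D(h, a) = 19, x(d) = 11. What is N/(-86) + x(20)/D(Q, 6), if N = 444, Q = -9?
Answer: -3745/817 ≈ -4.5838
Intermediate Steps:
N/(-86) + x(20)/D(Q, 6) = 444/(-86) + 11/19 = 444*(-1/86) + 11*(1/19) = -222/43 + 11/19 = -3745/817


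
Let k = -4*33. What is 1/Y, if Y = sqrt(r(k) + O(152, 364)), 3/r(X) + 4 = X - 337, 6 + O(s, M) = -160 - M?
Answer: -I*sqrt(118577789)/250693 ≈ -0.043437*I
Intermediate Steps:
k = -132
O(s, M) = -166 - M (O(s, M) = -6 + (-160 - M) = -166 - M)
r(X) = 3/(-341 + X) (r(X) = 3/(-4 + (X - 337)) = 3/(-4 + (-337 + X)) = 3/(-341 + X))
Y = I*sqrt(118577789)/473 (Y = sqrt(3/(-341 - 132) + (-166 - 1*364)) = sqrt(3/(-473) + (-166 - 364)) = sqrt(3*(-1/473) - 530) = sqrt(-3/473 - 530) = sqrt(-250693/473) = I*sqrt(118577789)/473 ≈ 23.022*I)
1/Y = 1/(I*sqrt(118577789)/473) = -I*sqrt(118577789)/250693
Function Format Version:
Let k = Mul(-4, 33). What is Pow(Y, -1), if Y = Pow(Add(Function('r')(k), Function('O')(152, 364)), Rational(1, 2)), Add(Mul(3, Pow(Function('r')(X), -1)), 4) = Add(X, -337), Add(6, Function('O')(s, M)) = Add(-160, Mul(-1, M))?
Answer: Mul(Rational(-1, 250693), I, Pow(118577789, Rational(1, 2))) ≈ Mul(-0.043437, I)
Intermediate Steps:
k = -132
Function('O')(s, M) = Add(-166, Mul(-1, M)) (Function('O')(s, M) = Add(-6, Add(-160, Mul(-1, M))) = Add(-166, Mul(-1, M)))
Function('r')(X) = Mul(3, Pow(Add(-341, X), -1)) (Function('r')(X) = Mul(3, Pow(Add(-4, Add(X, -337)), -1)) = Mul(3, Pow(Add(-4, Add(-337, X)), -1)) = Mul(3, Pow(Add(-341, X), -1)))
Y = Mul(Rational(1, 473), I, Pow(118577789, Rational(1, 2))) (Y = Pow(Add(Mul(3, Pow(Add(-341, -132), -1)), Add(-166, Mul(-1, 364))), Rational(1, 2)) = Pow(Add(Mul(3, Pow(-473, -1)), Add(-166, -364)), Rational(1, 2)) = Pow(Add(Mul(3, Rational(-1, 473)), -530), Rational(1, 2)) = Pow(Add(Rational(-3, 473), -530), Rational(1, 2)) = Pow(Rational(-250693, 473), Rational(1, 2)) = Mul(Rational(1, 473), I, Pow(118577789, Rational(1, 2))) ≈ Mul(23.022, I))
Pow(Y, -1) = Pow(Mul(Rational(1, 473), I, Pow(118577789, Rational(1, 2))), -1) = Mul(Rational(-1, 250693), I, Pow(118577789, Rational(1, 2)))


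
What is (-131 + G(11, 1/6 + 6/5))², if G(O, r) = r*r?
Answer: 13506855961/810000 ≈ 16675.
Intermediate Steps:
G(O, r) = r²
(-131 + G(11, 1/6 + 6/5))² = (-131 + (1/6 + 6/5)²)² = (-131 + (1*(⅙) + 6*(⅕))²)² = (-131 + (⅙ + 6/5)²)² = (-131 + (41/30)²)² = (-131 + 1681/900)² = (-116219/900)² = 13506855961/810000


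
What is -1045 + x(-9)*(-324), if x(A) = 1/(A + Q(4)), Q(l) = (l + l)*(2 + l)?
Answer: -13693/13 ≈ -1053.3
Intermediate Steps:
Q(l) = 2*l*(2 + l) (Q(l) = (2*l)*(2 + l) = 2*l*(2 + l))
x(A) = 1/(48 + A) (x(A) = 1/(A + 2*4*(2 + 4)) = 1/(A + 2*4*6) = 1/(A + 48) = 1/(48 + A))
-1045 + x(-9)*(-324) = -1045 - 324/(48 - 9) = -1045 - 324/39 = -1045 + (1/39)*(-324) = -1045 - 108/13 = -13693/13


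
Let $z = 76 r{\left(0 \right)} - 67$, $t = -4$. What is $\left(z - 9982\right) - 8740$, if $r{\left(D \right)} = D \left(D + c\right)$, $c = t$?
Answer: $-18789$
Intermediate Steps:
$c = -4$
$r{\left(D \right)} = D \left(-4 + D\right)$ ($r{\left(D \right)} = D \left(D - 4\right) = D \left(-4 + D\right)$)
$z = -67$ ($z = 76 \cdot 0 \left(-4 + 0\right) - 67 = 76 \cdot 0 \left(-4\right) - 67 = 76 \cdot 0 - 67 = 0 - 67 = -67$)
$\left(z - 9982\right) - 8740 = \left(-67 - 9982\right) - 8740 = -10049 - 8740 = -18789$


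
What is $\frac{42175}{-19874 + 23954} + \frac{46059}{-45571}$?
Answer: $\frac{346807241}{37185936} \approx 9.3263$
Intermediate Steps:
$\frac{42175}{-19874 + 23954} + \frac{46059}{-45571} = \frac{42175}{4080} + 46059 \left(- \frac{1}{45571}\right) = 42175 \cdot \frac{1}{4080} - \frac{46059}{45571} = \frac{8435}{816} - \frac{46059}{45571} = \frac{346807241}{37185936}$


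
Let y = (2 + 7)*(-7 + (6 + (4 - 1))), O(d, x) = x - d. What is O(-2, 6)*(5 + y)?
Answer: 184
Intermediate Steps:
y = 18 (y = 9*(-7 + (6 + 3)) = 9*(-7 + 9) = 9*2 = 18)
O(-2, 6)*(5 + y) = (6 - 1*(-2))*(5 + 18) = (6 + 2)*23 = 8*23 = 184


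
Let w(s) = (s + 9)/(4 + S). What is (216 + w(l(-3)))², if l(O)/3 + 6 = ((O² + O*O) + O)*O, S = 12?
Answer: 42849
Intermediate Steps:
l(O) = -18 + 3*O*(O + 2*O²) (l(O) = -18 + 3*(((O² + O*O) + O)*O) = -18 + 3*(((O² + O²) + O)*O) = -18 + 3*((2*O² + O)*O) = -18 + 3*((O + 2*O²)*O) = -18 + 3*(O*(O + 2*O²)) = -18 + 3*O*(O + 2*O²))
w(s) = 9/16 + s/16 (w(s) = (s + 9)/(4 + 12) = (9 + s)/16 = (9 + s)*(1/16) = 9/16 + s/16)
(216 + w(l(-3)))² = (216 + (9/16 + (-18 + 3*(-3)² + 6*(-3)³)/16))² = (216 + (9/16 + (-18 + 3*9 + 6*(-27))/16))² = (216 + (9/16 + (-18 + 27 - 162)/16))² = (216 + (9/16 + (1/16)*(-153)))² = (216 + (9/16 - 153/16))² = (216 - 9)² = 207² = 42849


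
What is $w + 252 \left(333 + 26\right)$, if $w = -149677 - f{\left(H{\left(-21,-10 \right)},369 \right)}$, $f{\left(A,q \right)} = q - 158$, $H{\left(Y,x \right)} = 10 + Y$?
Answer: $-59420$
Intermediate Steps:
$f{\left(A,q \right)} = -158 + q$
$w = -149888$ ($w = -149677 - \left(-158 + 369\right) = -149677 - 211 = -149888$)
$w + 252 \left(333 + 26\right) = -149888 + 252 \left(333 + 26\right) = -149888 + 252 \cdot 359 = -149888 + 90468 = -59420$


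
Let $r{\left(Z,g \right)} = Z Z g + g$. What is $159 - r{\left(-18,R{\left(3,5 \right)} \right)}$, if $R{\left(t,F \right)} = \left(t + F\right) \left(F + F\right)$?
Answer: $-25841$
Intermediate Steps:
$R{\left(t,F \right)} = 2 F \left(F + t\right)$ ($R{\left(t,F \right)} = \left(F + t\right) 2 F = 2 F \left(F + t\right)$)
$r{\left(Z,g \right)} = g + g Z^{2}$ ($r{\left(Z,g \right)} = Z^{2} g + g = g Z^{2} + g = g + g Z^{2}$)
$159 - r{\left(-18,R{\left(3,5 \right)} \right)} = 159 - 2 \cdot 5 \left(5 + 3\right) \left(1 + \left(-18\right)^{2}\right) = 159 - 2 \cdot 5 \cdot 8 \left(1 + 324\right) = 159 - 80 \cdot 325 = 159 - 26000 = -25841$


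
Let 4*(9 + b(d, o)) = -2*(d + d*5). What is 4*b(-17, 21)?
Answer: 168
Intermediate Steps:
b(d, o) = -9 - 3*d (b(d, o) = -9 + (-2*(d + d*5))/4 = -9 + (-2*(d + 5*d))/4 = -9 + (-12*d)/4 = -9 - 3*d)
4*b(-17, 21) = 4*(-9 - 3*(-17)) = 4*(-9 + 51) = 4*42 = 168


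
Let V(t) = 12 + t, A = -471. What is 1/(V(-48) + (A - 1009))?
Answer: -1/1516 ≈ -0.00065963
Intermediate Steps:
1/(V(-48) + (A - 1009)) = 1/((12 - 48) + (-471 - 1009)) = 1/(-36 - 1480) = 1/(-1516) = -1/1516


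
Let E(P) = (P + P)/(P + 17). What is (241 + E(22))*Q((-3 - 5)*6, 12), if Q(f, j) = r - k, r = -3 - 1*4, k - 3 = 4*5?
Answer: -94430/13 ≈ -7263.8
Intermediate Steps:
k = 23 (k = 3 + 4*5 = 3 + 20 = 23)
r = -7 (r = -3 - 4 = -7)
E(P) = 2*P/(17 + P) (E(P) = (2*P)/(17 + P) = 2*P/(17 + P))
Q(f, j) = -30 (Q(f, j) = -7 - 1*23 = -7 - 23 = -30)
(241 + E(22))*Q((-3 - 5)*6, 12) = (241 + 2*22/(17 + 22))*(-30) = (241 + 2*22/39)*(-30) = (241 + 2*22*(1/39))*(-30) = (241 + 44/39)*(-30) = (9443/39)*(-30) = -94430/13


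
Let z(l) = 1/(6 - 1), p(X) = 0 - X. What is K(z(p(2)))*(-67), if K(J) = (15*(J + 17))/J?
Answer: -86430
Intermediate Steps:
p(X) = -X
z(l) = 1/5
K(J) = (255 + 15*J)/J (K(J) = (15*(17 + J))/J = (255 + 15*J)/J)
K(z(p(2)))*(-67) = (15 + 255/(1/5))*(-67) = (15 + 255*5)*(-67) = (15 + 1275)*(-67) = 1290*(-67) = -86430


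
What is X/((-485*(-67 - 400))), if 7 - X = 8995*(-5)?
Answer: 44982/226495 ≈ 0.19860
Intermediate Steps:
X = 44982 (X = 7 - 8995*(-5) = 7 - 1*(-44975) = 7 + 44975 = 44982)
X/((-485*(-67 - 400))) = 44982/((-485*(-67 - 400))) = 44982/((-485*(-467))) = 44982/226495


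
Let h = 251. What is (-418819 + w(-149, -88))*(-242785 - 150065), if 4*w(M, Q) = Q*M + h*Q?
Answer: 165414599550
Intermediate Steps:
w(M, Q) = 251*Q/4 + M*Q/4 (w(M, Q) = (Q*M + 251*Q)/4 = (M*Q + 251*Q)/4 = (251*Q + M*Q)/4 = 251*Q/4 + M*Q/4)
(-418819 + w(-149, -88))*(-242785 - 150065) = (-418819 + (1/4)*(-88)*(251 - 149))*(-242785 - 150065) = (-418819 + (1/4)*(-88)*102)*(-392850) = (-418819 - 2244)*(-392850) = -421063*(-392850) = 165414599550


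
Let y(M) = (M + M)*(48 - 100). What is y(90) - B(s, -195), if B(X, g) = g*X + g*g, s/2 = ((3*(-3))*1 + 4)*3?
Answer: -53235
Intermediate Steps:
s = -30 (s = 2*(((3*(-3))*1 + 4)*3) = 2*((-9*1 + 4)*3) = 2*((-9 + 4)*3) = 2*(-5*3) = 2*(-15) = -30)
y(M) = -104*M (y(M) = (2*M)*(-52) = -104*M)
B(X, g) = g**2 + X*g (B(X, g) = X*g + g**2 = g**2 + X*g)
y(90) - B(s, -195) = -104*90 - (-195)*(-30 - 195) = -9360 - (-195)*(-225) = -9360 - 1*43875 = -9360 - 43875 = -53235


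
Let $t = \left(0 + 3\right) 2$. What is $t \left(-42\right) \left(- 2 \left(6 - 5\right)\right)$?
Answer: $504$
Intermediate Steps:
$t = 6$ ($t = 3 \cdot 2 = 6$)
$t \left(-42\right) \left(- 2 \left(6 - 5\right)\right) = 6 \left(-42\right) \left(- 2 \left(6 - 5\right)\right) = - 252 \left(\left(-2\right) 1\right) = \left(-252\right) \left(-2\right) = 504$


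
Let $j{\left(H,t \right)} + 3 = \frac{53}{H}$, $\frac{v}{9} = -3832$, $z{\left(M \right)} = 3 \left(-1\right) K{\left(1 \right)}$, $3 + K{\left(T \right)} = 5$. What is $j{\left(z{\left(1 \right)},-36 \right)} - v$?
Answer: $\frac{206857}{6} \approx 34476.0$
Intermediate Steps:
$K{\left(T \right)} = 2$ ($K{\left(T \right)} = -3 + 5 = 2$)
$z{\left(M \right)} = -6$ ($z{\left(M \right)} = 3 \left(-1\right) 2 = \left(-3\right) 2 = -6$)
$v = -34488$ ($v = 9 \left(-3832\right) = -34488$)
$j{\left(H,t \right)} = -3 + \frac{53}{H}$
$j{\left(z{\left(1 \right)},-36 \right)} - v = \left(-3 + \frac{53}{-6}\right) - -34488 = \left(-3 + 53 \left(- \frac{1}{6}\right)\right) + 34488 = \left(-3 - \frac{53}{6}\right) + 34488 = - \frac{71}{6} + 34488 = \frac{206857}{6}$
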